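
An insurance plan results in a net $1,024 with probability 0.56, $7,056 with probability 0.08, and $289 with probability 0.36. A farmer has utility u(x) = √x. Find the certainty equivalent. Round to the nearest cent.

$946.18

E[u] = 0.56·√1024 + 0.08·√7056 + 0.36·√289 = 0.56·32 + 0.08·84 + 0.36·17 = 30.76
CE = (30.76)² = 946.1776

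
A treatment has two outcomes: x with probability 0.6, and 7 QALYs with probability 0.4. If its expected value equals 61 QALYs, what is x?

x = 97 QALYs

0.6·x + 0.4·7 = 61
0.6·x = 61 − 2.8 = 58.2
x = 58.2 / 0.6 = 97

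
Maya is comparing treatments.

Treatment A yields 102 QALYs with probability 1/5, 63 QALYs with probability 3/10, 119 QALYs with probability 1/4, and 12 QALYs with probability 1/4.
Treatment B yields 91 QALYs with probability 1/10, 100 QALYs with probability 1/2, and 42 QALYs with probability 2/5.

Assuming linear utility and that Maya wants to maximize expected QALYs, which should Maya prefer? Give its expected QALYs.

Treatment A = 1/5 × 102 + 3/10 × 63 + 1/4 × 119 + 1/4 × 12 = 20.4 + 18.9 + 29.75 + 3 = 72.05
Treatment B = 1/10 × 91 + 1/2 × 100 + 2/5 × 42 = 9.1 + 50 + 16.8 = 75.9

Treatment B (75.9 QALYs)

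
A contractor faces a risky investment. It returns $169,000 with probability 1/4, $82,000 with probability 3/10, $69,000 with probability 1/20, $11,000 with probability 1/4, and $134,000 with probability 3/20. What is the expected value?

EV = 1/4 × 169000 + 3/10 × 82000 + 1/20 × 69000 + 1/4 × 11000 + 3/20 × 134000 = 42250 + 24600 + 3450 + 2750 + 20100 = 93150

$93,150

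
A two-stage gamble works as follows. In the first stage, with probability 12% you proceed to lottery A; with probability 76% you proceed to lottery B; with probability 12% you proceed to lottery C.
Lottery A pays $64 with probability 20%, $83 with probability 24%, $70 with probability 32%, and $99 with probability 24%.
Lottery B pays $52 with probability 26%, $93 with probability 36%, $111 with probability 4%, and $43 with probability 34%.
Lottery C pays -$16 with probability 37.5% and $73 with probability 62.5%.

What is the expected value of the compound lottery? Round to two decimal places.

EV(A) = 0.2 × 64 + 0.24 × 83 + 0.32 × 70 + 0.24 × 99 = 12.8 + 19.92 + 22.4 + 23.76 = 78.88
EV(B) = 0.26 × 52 + 0.36 × 93 + 0.04 × 111 + 0.34 × 43 = 13.52 + 33.48 + 4.44 + 14.62 = 66.06
EV(C) = 0.375 × (-16) + 0.625 × 73 = -6 + 45.625 = 39.625
Overall = 0.12 × 78.88 + 0.76 × 66.06 + 0.12 × 39.625 = 9.4656 + 50.2056 + 4.755 = 64.4262

$64.43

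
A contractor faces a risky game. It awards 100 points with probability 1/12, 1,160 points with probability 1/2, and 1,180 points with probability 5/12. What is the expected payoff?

EV = 1/12 × 100 + 1/2 × 1160 + 5/12 × 1180 = 8.3333 + 580 + 491.6667 = 1080

1,080 points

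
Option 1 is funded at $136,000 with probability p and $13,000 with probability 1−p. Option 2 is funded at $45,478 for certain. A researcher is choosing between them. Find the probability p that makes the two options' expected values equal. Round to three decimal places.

p·136000 + (1−p)·13000 = 45478
123000p + 13000 = 45478
p = (45478 − 13000) / 123000

p = 0.264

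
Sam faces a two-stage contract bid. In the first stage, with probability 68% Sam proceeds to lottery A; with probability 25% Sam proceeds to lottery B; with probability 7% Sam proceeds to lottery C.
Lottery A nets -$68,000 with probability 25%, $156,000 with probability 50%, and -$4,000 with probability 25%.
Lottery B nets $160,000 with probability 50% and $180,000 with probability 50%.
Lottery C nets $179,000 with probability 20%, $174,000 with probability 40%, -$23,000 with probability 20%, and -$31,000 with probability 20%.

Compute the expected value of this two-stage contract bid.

EV(A) = 0.25 × (-68000) + 0.5 × 156000 + 0.25 × (-4000) = -17000 + 78000 − 1000 = 60000
EV(B) = 0.5 × 160000 + 0.5 × 180000 = 80000 + 90000 = 170000
EV(C) = 0.2 × 179000 + 0.4 × 174000 + 0.2 × (-23000) + 0.2 × (-31000) = 35800 + 69600 − 4600 − 6200 = 94600
Overall = 0.68 × 60000 + 0.25 × 170000 + 0.07 × 94600 = 40800 + 42500 + 6622 = 89922

$89,922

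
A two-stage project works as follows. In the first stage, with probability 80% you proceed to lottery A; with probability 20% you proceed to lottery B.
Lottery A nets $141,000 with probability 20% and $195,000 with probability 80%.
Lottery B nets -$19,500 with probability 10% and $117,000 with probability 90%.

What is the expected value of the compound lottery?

EV(A) = 0.2 × 141000 + 0.8 × 195000 = 28200 + 156000 = 184200
EV(B) = 0.1 × (-19500) + 0.9 × 117000 = -1950 + 105300 = 103350
Overall = 0.8 × 184200 + 0.2 × 103350 = 147360 + 20670 = 168030

$168,030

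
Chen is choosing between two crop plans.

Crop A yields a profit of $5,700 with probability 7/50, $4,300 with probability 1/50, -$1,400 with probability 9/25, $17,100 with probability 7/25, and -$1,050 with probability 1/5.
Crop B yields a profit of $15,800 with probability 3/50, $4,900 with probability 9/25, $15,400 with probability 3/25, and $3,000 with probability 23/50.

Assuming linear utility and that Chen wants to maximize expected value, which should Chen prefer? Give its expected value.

Crop B ($5,940)

Crop A = 7/50 × 5700 + 1/50 × 4300 + 9/25 × (-1400) + 7/25 × 17100 + 1/5 × (-1050) = 798 + 86 − 504 + 4788 − 210 = 4958
Crop B = 3/50 × 15800 + 9/25 × 4900 + 3/25 × 15400 + 23/50 × 3000 = 948 + 1764 + 1848 + 1380 = 5940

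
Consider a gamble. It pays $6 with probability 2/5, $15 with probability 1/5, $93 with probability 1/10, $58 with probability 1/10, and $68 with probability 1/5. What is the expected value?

EV = 2/5 × 6 + 1/5 × 15 + 1/10 × 93 + 1/10 × 58 + 1/5 × 68 = 2.4 + 3 + 9.3 + 5.8 + 13.6 = 34.1

$34.10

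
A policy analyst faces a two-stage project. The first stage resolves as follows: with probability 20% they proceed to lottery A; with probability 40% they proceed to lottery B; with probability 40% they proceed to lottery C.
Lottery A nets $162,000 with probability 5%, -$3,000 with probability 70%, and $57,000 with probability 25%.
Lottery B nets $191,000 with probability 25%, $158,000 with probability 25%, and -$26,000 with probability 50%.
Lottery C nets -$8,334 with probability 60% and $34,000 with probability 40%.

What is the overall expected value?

$37,189.84

EV(A) = 0.05 × 162000 + 0.7 × (-3000) + 0.25 × 57000 = 8100 − 2100 + 14250 = 20250
EV(B) = 0.25 × 191000 + 0.25 × 158000 + 0.5 × (-26000) = 47750 + 39500 − 13000 = 74250
EV(C) = 0.6 × (-8334) + 0.4 × 34000 = -5000.4 + 13600 = 8599.6
Overall = 0.2 × 20250 + 0.4 × 74250 + 0.4 × 8599.6 = 4050 + 29700 + 3439.84 = 37189.84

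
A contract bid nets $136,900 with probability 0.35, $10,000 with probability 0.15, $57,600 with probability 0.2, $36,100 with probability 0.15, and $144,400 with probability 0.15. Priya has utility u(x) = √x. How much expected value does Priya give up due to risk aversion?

E[u] = 0.35·√136900 + 0.15·√10000 + 0.2·√57600 + 0.15·√36100 + 0.15·√144400 = 0.35·370 + 0.15·100 + 0.2·240 + 0.15·190 + 0.15·380 = 278
CE = (278)² = 77284
Risk premium = EV − CE = 88010 − 77284 = 10726

$10,726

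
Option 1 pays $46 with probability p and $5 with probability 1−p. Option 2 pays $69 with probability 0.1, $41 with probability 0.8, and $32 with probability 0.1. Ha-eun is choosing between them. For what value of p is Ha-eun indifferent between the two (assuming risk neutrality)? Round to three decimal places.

p = 0.924

EV(Option 2) = 0.1 × 69 + 0.8 × 41 + 0.1 × 32 = 6.9 + 32.8 + 3.2 = 42.9
p·46 + (1−p)·5 = 42.9
41p + 5 = 42.9
p = (42.9 − 5) / 41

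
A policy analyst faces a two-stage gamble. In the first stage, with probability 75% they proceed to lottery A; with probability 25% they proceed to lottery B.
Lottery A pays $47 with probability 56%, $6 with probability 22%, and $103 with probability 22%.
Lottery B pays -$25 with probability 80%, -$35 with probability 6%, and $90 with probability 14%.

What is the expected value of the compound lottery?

EV(A) = 0.56 × 47 + 0.22 × 6 + 0.22 × 103 = 26.32 + 1.32 + 22.66 = 50.3
EV(B) = 0.8 × (-25) + 0.06 × (-35) + 0.14 × 90 = -20 − 2.1 + 12.6 = -9.5
Overall = 0.75 × 50.3 + 0.25 × (-9.5) = 37.725 − 2.375 = 35.35

$35.35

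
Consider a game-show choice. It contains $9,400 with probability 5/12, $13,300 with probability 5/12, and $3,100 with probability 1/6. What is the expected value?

$9,975

EV = 5/12 × 9400 + 5/12 × 13300 + 1/6 × 3100 = 3916.6667 + 5541.6667 + 516.6667 = 9975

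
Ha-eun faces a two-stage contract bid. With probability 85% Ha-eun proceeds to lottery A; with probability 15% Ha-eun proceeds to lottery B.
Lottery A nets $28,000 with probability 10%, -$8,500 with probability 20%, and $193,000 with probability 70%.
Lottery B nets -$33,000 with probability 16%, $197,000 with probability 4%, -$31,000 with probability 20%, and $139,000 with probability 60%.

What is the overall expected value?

$127,740

EV(A) = 0.1 × 28000 + 0.2 × (-8500) + 0.7 × 193000 = 2800 − 1700 + 135100 = 136200
EV(B) = 0.16 × (-33000) + 0.04 × 197000 + 0.2 × (-31000) + 0.6 × 139000 = -5280 + 7880 − 6200 + 83400 = 79800
Overall = 0.85 × 136200 + 0.15 × 79800 = 115770 + 11970 = 127740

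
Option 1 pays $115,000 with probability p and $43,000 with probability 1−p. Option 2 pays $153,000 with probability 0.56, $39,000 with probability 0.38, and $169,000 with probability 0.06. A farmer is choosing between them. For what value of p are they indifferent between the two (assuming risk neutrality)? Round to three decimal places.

p = 0.939

EV(Option 2) = 0.56 × 153000 + 0.38 × 39000 + 0.06 × 169000 = 85680 + 14820 + 10140 = 110640
p·115000 + (1−p)·43000 = 110640
72000p + 43000 = 110640
p = (110640 − 43000) / 72000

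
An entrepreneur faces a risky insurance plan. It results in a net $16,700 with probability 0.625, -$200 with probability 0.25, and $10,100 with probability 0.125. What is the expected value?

$11,650

EV = 0.625 × 16700 + 0.25 × (-200) + 0.125 × 10100 = 10437.5 − 50 + 1262.5 = 11650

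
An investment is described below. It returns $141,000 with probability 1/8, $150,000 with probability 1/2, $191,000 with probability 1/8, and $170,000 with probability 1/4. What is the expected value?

$159,000

EV = 1/8 × 141000 + 1/2 × 150000 + 1/8 × 191000 + 1/4 × 170000 = 17625 + 75000 + 23875 + 42500 = 159000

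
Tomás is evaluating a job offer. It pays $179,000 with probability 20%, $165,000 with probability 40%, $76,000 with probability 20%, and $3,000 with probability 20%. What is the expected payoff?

EV = 0.2 × 179000 + 0.4 × 165000 + 0.2 × 76000 + 0.2 × 3000 = 35800 + 66000 + 15200 + 600 = 117600

$117,600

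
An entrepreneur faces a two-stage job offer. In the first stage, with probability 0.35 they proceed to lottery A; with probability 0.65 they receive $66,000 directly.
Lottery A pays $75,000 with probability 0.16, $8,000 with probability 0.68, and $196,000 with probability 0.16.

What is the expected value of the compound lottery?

EV(A) = 0.16 × 75000 + 0.68 × 8000 + 0.16 × 196000 = 12000 + 5440 + 31360 = 48800
Branch B: 66000 (certain)
Overall = 0.35 × 48800 + 0.65 × 66000 = 17080 + 42900 = 59980

$59,980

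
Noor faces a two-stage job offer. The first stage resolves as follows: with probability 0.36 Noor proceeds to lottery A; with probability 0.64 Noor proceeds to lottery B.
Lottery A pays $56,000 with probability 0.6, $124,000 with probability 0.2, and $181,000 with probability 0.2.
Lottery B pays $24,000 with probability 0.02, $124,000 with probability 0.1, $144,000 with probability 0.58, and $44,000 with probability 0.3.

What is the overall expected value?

$104,200

EV(A) = 0.6 × 56000 + 0.2 × 124000 + 0.2 × 181000 = 33600 + 24800 + 36200 = 94600
EV(B) = 0.02 × 24000 + 0.1 × 124000 + 0.58 × 144000 + 0.3 × 44000 = 480 + 12400 + 83520 + 13200 = 109600
Overall = 0.36 × 94600 + 0.64 × 109600 = 34056 + 70144 = 104200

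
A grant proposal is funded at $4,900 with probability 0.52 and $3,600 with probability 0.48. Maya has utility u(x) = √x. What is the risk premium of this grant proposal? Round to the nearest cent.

E[u] = 0.52·√4900 + 0.48·√3600 = 0.52·70 + 0.48·60 = 65.2
CE = (65.2)² = 4251.04
Risk premium = EV − CE = 4276 − 4251.04 = 24.96

$24.96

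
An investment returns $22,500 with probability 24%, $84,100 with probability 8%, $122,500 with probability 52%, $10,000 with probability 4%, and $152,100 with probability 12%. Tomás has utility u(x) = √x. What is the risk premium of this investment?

E[u] = 0.24·√22500 + 0.08·√84100 + 0.52·√122500 + 0.04·√10000 + 0.12·√152100 = 0.24·150 + 0.08·290 + 0.52·350 + 0.04·100 + 0.12·390 = 292
CE = (292)² = 85264
Risk premium = EV − CE = 94480 − 85264 = 9216

$9,216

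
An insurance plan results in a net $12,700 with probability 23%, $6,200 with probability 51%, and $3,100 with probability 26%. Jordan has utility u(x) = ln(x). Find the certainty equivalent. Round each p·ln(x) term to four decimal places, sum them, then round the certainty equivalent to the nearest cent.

$6,106.44

E[u] = 0.23·ln(12700) + 0.51·ln(6200) + 0.26·ln(3100) = 2.1734 + 4.4535 + 2.0902 = 8.7171
CE = e^8.7171 ≈ 6106.44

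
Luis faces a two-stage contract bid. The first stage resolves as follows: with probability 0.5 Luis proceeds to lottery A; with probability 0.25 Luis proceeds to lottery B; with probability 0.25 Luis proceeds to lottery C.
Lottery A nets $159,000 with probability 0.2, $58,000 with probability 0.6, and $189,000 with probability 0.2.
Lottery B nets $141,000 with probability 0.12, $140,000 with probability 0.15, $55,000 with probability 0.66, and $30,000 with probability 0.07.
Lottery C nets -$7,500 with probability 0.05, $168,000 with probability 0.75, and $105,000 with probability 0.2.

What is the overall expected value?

EV(A) = 0.2 × 159000 + 0.6 × 58000 + 0.2 × 189000 = 31800 + 34800 + 37800 = 104400
EV(B) = 0.12 × 141000 + 0.15 × 140000 + 0.66 × 55000 + 0.07 × 30000 = 16920 + 21000 + 36300 + 2100 = 76320
EV(C) = 0.05 × (-7500) + 0.75 × 168000 + 0.2 × 105000 = -375 + 126000 + 21000 = 146625
Overall = 0.5 × 104400 + 0.25 × 76320 + 0.25 × 146625 = 52200 + 19080 + 36656.25 = 107936.25

$107,936.25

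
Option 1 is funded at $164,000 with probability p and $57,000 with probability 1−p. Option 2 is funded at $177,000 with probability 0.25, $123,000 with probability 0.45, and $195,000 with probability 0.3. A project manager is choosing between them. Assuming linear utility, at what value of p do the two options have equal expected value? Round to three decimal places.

p = 0.945

EV(Option 2) = 0.25 × 177000 + 0.45 × 123000 + 0.3 × 195000 = 44250 + 55350 + 58500 = 158100
p·164000 + (1−p)·57000 = 158100
107000p + 57000 = 158100
p = (158100 − 57000) / 107000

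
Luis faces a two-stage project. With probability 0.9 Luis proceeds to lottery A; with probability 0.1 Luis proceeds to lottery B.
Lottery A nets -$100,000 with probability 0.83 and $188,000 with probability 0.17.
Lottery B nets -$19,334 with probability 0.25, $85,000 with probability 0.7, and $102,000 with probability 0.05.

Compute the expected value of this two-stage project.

-$39,959.35

EV(A) = 0.83 × (-100000) + 0.17 × 188000 = -83000 + 31960 = -51040
EV(B) = 0.25 × (-19334) + 0.7 × 85000 + 0.05 × 102000 = -4833.5 + 59500 + 5100 = 59766.5
Overall = 0.9 × (-51040) + 0.1 × 59766.5 = -45936 + 5976.65 = -39959.35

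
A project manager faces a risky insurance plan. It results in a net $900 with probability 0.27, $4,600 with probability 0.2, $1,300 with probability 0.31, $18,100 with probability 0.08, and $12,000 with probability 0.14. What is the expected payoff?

$4,694

EV = 0.27 × 900 + 0.2 × 4600 + 0.31 × 1300 + 0.08 × 18100 + 0.14 × 12000 = 243 + 920 + 403 + 1448 + 1680 = 4694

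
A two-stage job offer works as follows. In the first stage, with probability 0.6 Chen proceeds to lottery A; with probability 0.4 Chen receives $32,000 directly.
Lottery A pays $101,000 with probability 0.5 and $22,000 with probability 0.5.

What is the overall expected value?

EV(A) = 0.5 × 101000 + 0.5 × 22000 = 50500 + 11000 = 61500
Branch B: 32000 (certain)
Overall = 0.6 × 61500 + 0.4 × 32000 = 36900 + 12800 = 49700

$49,700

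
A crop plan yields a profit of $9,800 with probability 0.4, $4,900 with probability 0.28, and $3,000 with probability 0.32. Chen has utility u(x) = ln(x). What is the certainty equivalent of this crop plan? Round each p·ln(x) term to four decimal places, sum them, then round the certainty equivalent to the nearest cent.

$5,526.44

E[u] = 0.4·ln(9800) + 0.28·ln(4900) + 0.32·ln(3000) = 3.6761 + 2.3792 + 2.5620 = 8.6173
CE = e^8.6173 ≈ 5526.44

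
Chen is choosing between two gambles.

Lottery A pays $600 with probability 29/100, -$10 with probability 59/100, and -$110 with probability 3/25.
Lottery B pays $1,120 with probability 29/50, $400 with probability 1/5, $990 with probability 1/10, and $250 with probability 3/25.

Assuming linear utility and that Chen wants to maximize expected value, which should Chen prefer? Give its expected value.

Lottery B ($858.60)

Lottery A = 29/100 × 600 + 59/100 × (-10) + 3/25 × (-110) = 174 − 5.9 − 13.2 = 154.9
Lottery B = 29/50 × 1120 + 1/5 × 400 + 1/10 × 990 + 3/25 × 250 = 649.6 + 80 + 99 + 30 = 858.6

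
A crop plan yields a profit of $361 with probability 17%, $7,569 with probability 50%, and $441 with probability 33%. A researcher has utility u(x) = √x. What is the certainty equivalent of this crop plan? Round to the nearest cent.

E[u] = 0.17·√361 + 0.5·√7569 + 0.33·√441 = 0.17·19 + 0.5·87 + 0.33·21 = 53.66
CE = (53.66)² = 2879.3956

$2,879.40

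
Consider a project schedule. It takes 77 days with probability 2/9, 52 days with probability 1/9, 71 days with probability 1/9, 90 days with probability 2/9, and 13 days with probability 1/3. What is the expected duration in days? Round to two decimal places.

55.11 days

EV = 2/9 × 77 + 1/9 × 52 + 1/9 × 71 + 2/9 × 90 + 1/3 × 13 = 17.1111 + 5.7778 + 7.8889 + 20 + 4.3333 = 55.1111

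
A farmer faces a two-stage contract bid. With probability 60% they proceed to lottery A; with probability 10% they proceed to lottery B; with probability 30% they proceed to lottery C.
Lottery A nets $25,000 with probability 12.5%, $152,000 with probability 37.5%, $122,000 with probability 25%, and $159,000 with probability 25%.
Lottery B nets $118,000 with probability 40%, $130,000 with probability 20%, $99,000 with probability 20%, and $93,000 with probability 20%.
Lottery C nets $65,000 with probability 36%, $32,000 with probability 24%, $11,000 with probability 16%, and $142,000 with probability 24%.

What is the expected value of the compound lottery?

EV(A) = 0.125 × 25000 + 0.375 × 152000 + 0.25 × 122000 + 0.25 × 159000 = 3125 + 57000 + 30500 + 39750 = 130375
EV(B) = 0.4 × 118000 + 0.2 × 130000 + 0.2 × 99000 + 0.2 × 93000 = 47200 + 26000 + 19800 + 18600 = 111600
EV(C) = 0.36 × 65000 + 0.24 × 32000 + 0.16 × 11000 + 0.24 × 142000 = 23400 + 7680 + 1760 + 34080 = 66920
Overall = 0.6 × 130375 + 0.1 × 111600 + 0.3 × 66920 = 78225 + 11160 + 20076 = 109461

$109,461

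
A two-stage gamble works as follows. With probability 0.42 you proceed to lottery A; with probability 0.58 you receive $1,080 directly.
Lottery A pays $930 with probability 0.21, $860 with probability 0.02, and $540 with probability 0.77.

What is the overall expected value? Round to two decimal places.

EV(A) = 0.21 × 930 + 0.02 × 860 + 0.77 × 540 = 195.3 + 17.2 + 415.8 = 628.3
Branch B: 1080 (certain)
Overall = 0.42 × 628.3 + 0.58 × 1080 = 263.886 + 626.4 = 890.286

$890.29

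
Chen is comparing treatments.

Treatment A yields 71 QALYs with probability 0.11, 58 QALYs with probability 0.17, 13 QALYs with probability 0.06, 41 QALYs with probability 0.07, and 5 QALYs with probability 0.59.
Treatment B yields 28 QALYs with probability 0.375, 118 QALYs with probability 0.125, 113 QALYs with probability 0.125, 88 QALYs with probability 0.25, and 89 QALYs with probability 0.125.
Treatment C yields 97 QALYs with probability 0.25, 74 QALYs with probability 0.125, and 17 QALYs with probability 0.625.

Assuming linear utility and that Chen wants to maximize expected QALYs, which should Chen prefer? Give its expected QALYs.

Treatment A = 0.11 × 71 + 0.17 × 58 + 0.06 × 13 + 0.07 × 41 + 0.59 × 5 = 7.81 + 9.86 + 0.78 + 2.87 + 2.95 = 24.27
Treatment B = 0.375 × 28 + 0.125 × 118 + 0.125 × 113 + 0.25 × 88 + 0.125 × 89 = 10.5 + 14.75 + 14.125 + 22 + 11.125 = 72.5
Treatment C = 0.25 × 97 + 0.125 × 74 + 0.625 × 17 = 24.25 + 9.25 + 10.625 = 44.125

Treatment B (72.5 QALYs)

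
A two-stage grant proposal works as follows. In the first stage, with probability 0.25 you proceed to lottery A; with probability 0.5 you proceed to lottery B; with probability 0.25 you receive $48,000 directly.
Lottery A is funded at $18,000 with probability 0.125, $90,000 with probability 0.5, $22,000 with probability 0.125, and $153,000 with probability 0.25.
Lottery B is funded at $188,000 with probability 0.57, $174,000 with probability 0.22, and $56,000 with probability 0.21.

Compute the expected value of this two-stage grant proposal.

EV(A) = 0.125 × 18000 + 0.5 × 90000 + 0.125 × 22000 + 0.25 × 153000 = 2250 + 45000 + 2750 + 38250 = 88250
EV(B) = 0.57 × 188000 + 0.22 × 174000 + 0.21 × 56000 = 107160 + 38280 + 11760 = 157200
Branch C: 48000 (certain)
Overall = 0.25 × 88250 + 0.5 × 157200 + 0.25 × 48000 = 22062.5 + 78600 + 12000 = 112662.5

$112,662.50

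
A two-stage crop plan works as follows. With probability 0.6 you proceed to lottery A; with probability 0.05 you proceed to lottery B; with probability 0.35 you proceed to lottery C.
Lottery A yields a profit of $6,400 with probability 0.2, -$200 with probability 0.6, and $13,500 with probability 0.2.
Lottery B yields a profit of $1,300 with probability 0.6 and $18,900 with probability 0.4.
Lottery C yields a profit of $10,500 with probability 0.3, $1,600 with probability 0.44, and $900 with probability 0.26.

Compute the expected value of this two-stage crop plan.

$4,163.80

EV(A) = 0.2 × 6400 + 0.6 × (-200) + 0.2 × 13500 = 1280 − 120 + 2700 = 3860
EV(B) = 0.6 × 1300 + 0.4 × 18900 = 780 + 7560 = 8340
EV(C) = 0.3 × 10500 + 0.44 × 1600 + 0.26 × 900 = 3150 + 704 + 234 = 4088
Overall = 0.6 × 3860 + 0.05 × 8340 + 0.35 × 4088 = 2316 + 417 + 1430.8 = 4163.8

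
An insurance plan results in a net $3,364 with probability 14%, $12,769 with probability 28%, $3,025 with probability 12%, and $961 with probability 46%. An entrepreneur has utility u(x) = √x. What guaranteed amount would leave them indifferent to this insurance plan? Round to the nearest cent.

$3,674.78

E[u] = 0.14·√3364 + 0.28·√12769 + 0.12·√3025 + 0.46·√961 = 0.14·58 + 0.28·113 + 0.12·55 + 0.46·31 = 60.62
CE = (60.62)² = 3674.7844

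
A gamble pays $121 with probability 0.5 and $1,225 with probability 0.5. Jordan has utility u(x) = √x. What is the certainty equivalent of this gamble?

$529

E[u] = 0.5·√121 + 0.5·√1225 = 0.5·11 + 0.5·35 = 23
CE = (23)² = 529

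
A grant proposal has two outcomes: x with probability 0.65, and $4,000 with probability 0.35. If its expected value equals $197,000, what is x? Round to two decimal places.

x = $300,923.08

0.65·x + 0.35·4000 = 197000
0.65·x = 197000 − 1400 = 195600
x = 195600 / 0.65 = 300923.0769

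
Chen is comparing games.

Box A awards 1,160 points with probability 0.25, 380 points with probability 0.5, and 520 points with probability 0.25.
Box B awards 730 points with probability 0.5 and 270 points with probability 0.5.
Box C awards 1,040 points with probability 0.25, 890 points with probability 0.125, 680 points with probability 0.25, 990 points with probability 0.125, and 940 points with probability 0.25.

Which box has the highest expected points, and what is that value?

Box C (900 points)

Box A = 0.25 × 1160 + 0.5 × 380 + 0.25 × 520 = 290 + 190 + 130 = 610
Box B = 0.5 × 730 + 0.5 × 270 = 365 + 135 = 500
Box C = 0.25 × 1040 + 0.125 × 890 + 0.25 × 680 + 0.125 × 990 + 0.25 × 940 = 260 + 111.25 + 170 + 123.75 + 235 = 900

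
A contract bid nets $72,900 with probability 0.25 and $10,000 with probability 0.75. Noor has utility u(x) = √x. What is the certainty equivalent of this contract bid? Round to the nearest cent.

$20,306.25

E[u] = 0.25·√72900 + 0.75·√10000 = 0.25·270 + 0.75·100 = 142.5
CE = (142.5)² = 20306.25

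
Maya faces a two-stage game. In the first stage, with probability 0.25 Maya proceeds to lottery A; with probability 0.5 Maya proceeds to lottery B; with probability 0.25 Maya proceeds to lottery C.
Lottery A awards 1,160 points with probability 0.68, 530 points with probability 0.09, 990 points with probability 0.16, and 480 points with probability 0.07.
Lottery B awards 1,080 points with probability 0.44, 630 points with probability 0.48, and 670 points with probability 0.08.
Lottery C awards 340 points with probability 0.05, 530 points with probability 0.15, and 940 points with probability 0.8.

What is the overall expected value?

884.85 points

EV(A) = 0.68 × 1160 + 0.09 × 530 + 0.16 × 990 + 0.07 × 480 = 788.8 + 47.7 + 158.4 + 33.6 = 1028.5
EV(B) = 0.44 × 1080 + 0.48 × 630 + 0.08 × 670 = 475.2 + 302.4 + 53.6 = 831.2
EV(C) = 0.05 × 340 + 0.15 × 530 + 0.8 × 940 = 17 + 79.5 + 752 = 848.5
Overall = 0.25 × 1028.5 + 0.5 × 831.2 + 0.25 × 848.5 = 257.125 + 415.6 + 212.125 = 884.85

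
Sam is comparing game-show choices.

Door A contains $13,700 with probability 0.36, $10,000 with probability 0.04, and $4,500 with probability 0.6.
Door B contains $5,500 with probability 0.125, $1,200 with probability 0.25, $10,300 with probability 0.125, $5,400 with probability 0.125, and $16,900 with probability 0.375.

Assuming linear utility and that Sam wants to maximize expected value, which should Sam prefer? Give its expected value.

Door B ($9,287.50)

Door A = 0.36 × 13700 + 0.04 × 10000 + 0.6 × 4500 = 4932 + 400 + 2700 = 8032
Door B = 0.125 × 5500 + 0.25 × 1200 + 0.125 × 10300 + 0.125 × 5400 + 0.375 × 16900 = 687.5 + 300 + 1287.5 + 675 + 6337.5 = 9287.5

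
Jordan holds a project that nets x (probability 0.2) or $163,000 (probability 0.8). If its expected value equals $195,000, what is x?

x = $323,000

0.2·x + 0.8·163000 = 195000
0.2·x = 195000 − 130400 = 64600
x = 64600 / 0.2 = 323000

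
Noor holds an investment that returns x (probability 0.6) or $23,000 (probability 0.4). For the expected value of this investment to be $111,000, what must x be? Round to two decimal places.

x = $169,666.67

0.6·x + 0.4·23000 = 111000
0.6·x = 111000 − 9200 = 101800
x = 101800 / 0.6 = 169666.6667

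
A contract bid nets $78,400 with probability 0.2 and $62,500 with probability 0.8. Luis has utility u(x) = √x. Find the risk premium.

$144

E[u] = 0.2·√78400 + 0.8·√62500 = 0.2·280 + 0.8·250 = 256
CE = (256)² = 65536
Risk premium = EV − CE = 65680 − 65536 = 144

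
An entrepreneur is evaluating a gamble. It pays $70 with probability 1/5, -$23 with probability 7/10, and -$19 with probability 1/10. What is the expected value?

-$4

EV = 1/5 × 70 + 7/10 × (-23) + 1/10 × (-19) = 14 − 16.1 − 1.9 = -4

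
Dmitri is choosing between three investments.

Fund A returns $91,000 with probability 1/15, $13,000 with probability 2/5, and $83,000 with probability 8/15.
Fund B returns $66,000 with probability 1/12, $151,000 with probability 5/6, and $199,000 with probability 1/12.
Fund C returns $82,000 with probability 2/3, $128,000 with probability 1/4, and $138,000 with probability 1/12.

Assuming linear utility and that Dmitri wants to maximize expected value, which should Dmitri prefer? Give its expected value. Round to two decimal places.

Fund A = 1/15 × 91000 + 2/5 × 13000 + 8/15 × 83000 = 6066.6667 + 5200 + 44266.6667 = 55533.3333
Fund B = 1/12 × 66000 + 5/6 × 151000 + 1/12 × 199000 = 5500 + 125833.3333 + 16583.3333 = 147916.6667
Fund C = 2/3 × 82000 + 1/4 × 128000 + 1/12 × 138000 = 54666.6667 + 32000 + 11500 = 98166.6667

Fund B ($147,916.67)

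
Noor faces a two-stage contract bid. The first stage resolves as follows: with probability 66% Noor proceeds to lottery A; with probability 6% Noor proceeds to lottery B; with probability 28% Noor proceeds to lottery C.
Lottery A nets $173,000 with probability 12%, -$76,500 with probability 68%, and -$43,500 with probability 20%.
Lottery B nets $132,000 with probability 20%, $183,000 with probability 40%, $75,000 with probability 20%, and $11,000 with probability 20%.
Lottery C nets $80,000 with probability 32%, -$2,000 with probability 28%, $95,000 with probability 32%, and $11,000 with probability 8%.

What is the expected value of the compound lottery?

-$3,596

EV(A) = 0.12 × 173000 + 0.68 × (-76500) + 0.2 × (-43500) = 20760 − 52020 − 8700 = -39960
EV(B) = 0.2 × 132000 + 0.4 × 183000 + 0.2 × 75000 + 0.2 × 11000 = 26400 + 73200 + 15000 + 2200 = 116800
EV(C) = 0.32 × 80000 + 0.28 × (-2000) + 0.32 × 95000 + 0.08 × 11000 = 25600 − 560 + 30400 + 880 = 56320
Overall = 0.66 × (-39960) + 0.06 × 116800 + 0.28 × 56320 = -26373.6 + 7008 + 15769.6 = -3596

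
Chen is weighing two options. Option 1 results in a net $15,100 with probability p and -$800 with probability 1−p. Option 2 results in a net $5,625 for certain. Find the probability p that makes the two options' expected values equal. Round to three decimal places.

p·15100 + (1−p)·(-800) = 5625
15900p − 800 = 5625
p = (5625 + 800) / 15900

p = 0.404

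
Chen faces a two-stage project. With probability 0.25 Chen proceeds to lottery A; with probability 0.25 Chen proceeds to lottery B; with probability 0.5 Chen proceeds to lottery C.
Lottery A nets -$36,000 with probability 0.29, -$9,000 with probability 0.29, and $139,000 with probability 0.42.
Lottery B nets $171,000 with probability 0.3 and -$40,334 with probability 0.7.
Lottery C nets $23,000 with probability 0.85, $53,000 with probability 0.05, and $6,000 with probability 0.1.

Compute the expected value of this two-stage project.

$28,499.05

EV(A) = 0.29 × (-36000) + 0.29 × (-9000) + 0.42 × 139000 = -10440 − 2610 + 58380 = 45330
EV(B) = 0.3 × 171000 + 0.7 × (-40334) = 51300 − 28233.8 = 23066.2
EV(C) = 0.85 × 23000 + 0.05 × 53000 + 0.1 × 6000 = 19550 + 2650 + 600 = 22800
Overall = 0.25 × 45330 + 0.25 × 23066.2 + 0.5 × 22800 = 11332.5 + 5766.55 + 11400 = 28499.05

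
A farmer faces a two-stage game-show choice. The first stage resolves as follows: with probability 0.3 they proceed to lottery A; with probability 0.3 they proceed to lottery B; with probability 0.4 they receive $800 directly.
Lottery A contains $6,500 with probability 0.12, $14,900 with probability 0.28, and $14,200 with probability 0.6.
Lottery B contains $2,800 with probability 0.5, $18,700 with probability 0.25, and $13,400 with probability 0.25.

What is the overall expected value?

$7,189.10

EV(A) = 0.12 × 6500 + 0.28 × 14900 + 0.6 × 14200 = 780 + 4172 + 8520 = 13472
EV(B) = 0.5 × 2800 + 0.25 × 18700 + 0.25 × 13400 = 1400 + 4675 + 3350 = 9425
Branch C: 800 (certain)
Overall = 0.3 × 13472 + 0.3 × 9425 + 0.4 × 800 = 4041.6 + 2827.5 + 320 = 7189.1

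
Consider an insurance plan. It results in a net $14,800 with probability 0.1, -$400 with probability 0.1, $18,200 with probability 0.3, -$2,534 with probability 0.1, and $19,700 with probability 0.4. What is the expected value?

$14,526.60

EV = 0.1 × 14800 + 0.1 × (-400) + 0.3 × 18200 + 0.1 × (-2534) + 0.4 × 19700 = 1480 − 40 + 5460 − 253.4 + 7880 = 14526.6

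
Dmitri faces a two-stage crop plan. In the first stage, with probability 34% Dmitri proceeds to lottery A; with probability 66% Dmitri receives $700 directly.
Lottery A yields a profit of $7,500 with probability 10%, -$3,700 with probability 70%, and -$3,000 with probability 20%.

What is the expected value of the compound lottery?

EV(A) = 0.1 × 7500 + 0.7 × (-3700) + 0.2 × (-3000) = 750 − 2590 − 600 = -2440
Branch B: 700 (certain)
Overall = 0.34 × (-2440) + 0.66 × 700 = -829.6 + 462 = -367.6

-$367.60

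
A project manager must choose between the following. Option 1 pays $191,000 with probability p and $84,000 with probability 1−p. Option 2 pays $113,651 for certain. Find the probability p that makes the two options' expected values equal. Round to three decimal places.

p = 0.277

p·191000 + (1−p)·84000 = 113651
107000p + 84000 = 113651
p = (113651 − 84000) / 107000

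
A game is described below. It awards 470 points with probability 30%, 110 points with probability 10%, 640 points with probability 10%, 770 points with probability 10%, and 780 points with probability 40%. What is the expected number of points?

EV = 0.3 × 470 + 0.1 × 110 + 0.1 × 640 + 0.1 × 770 + 0.4 × 780 = 141 + 11 + 64 + 77 + 312 = 605

605 points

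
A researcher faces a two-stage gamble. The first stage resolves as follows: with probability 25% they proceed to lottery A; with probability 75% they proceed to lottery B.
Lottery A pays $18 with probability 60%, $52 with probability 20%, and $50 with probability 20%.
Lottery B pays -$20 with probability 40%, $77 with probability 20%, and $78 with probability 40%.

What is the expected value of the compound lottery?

EV(A) = 0.6 × 18 + 0.2 × 52 + 0.2 × 50 = 10.8 + 10.4 + 10 = 31.2
EV(B) = 0.4 × (-20) + 0.2 × 77 + 0.4 × 78 = -8 + 15.4 + 31.2 = 38.6
Overall = 0.25 × 31.2 + 0.75 × 38.6 = 7.8 + 28.95 = 36.75

$36.75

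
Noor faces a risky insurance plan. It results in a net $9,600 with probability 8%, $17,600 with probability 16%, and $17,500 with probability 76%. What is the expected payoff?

EV = 0.08 × 9600 + 0.16 × 17600 + 0.76 × 17500 = 768 + 2816 + 13300 = 16884

$16,884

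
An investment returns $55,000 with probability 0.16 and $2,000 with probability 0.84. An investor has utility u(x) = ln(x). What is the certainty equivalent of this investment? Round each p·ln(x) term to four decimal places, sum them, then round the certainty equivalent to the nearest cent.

E[u] = 0.16·ln(55000) + 0.84·ln(2000) = 1.7464 + 6.3848 = 8.1312
CE = e^8.1312 ≈ 3398.88

$3,398.88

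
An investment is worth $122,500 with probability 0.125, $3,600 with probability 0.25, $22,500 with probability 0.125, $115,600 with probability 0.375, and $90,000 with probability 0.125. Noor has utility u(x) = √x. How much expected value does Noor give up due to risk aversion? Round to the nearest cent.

E[u] = 0.125·√122500 + 0.25·√3600 + 0.125·√22500 + 0.375·√115600 + 0.125·√90000 = 0.125·350 + 0.25·60 + 0.125·150 + 0.375·340 + 0.125·300 = 242.5
CE = (242.5)² = 58806.25
Risk premium = EV − CE = 73625 − 58806.25 = 14818.75

$14,818.75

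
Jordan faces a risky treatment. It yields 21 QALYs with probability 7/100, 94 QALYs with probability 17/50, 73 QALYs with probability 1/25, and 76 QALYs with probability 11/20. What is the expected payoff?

EV = 7/100 × 21 + 17/50 × 94 + 1/25 × 73 + 11/20 × 76 = 1.47 + 31.96 + 2.92 + 41.8 = 78.15

78.15 QALYs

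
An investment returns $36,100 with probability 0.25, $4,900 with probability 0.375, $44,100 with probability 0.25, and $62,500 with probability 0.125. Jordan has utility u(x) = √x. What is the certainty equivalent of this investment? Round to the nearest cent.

$24,806.25

E[u] = 0.25·√36100 + 0.375·√4900 + 0.25·√44100 + 0.125·√62500 = 0.25·190 + 0.375·70 + 0.25·210 + 0.125·250 = 157.5
CE = (157.5)² = 24806.25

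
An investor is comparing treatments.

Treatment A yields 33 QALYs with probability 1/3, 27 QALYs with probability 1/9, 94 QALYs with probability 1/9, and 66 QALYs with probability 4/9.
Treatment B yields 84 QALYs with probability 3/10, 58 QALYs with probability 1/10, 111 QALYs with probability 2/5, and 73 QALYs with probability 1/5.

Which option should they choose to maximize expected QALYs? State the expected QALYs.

Treatment A = 1/3 × 33 + 1/9 × 27 + 1/9 × 94 + 4/9 × 66 = 11 + 3 + 10.4444 + 29.3333 = 53.7778
Treatment B = 3/10 × 84 + 1/10 × 58 + 2/5 × 111 + 1/5 × 73 = 25.2 + 5.8 + 44.4 + 14.6 = 90

Treatment B (90 QALYs)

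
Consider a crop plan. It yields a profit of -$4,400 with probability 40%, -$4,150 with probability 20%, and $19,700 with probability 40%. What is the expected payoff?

EV = 0.4 × (-4400) + 0.2 × (-4150) + 0.4 × 19700 = -1760 − 830 + 7880 = 5290

$5,290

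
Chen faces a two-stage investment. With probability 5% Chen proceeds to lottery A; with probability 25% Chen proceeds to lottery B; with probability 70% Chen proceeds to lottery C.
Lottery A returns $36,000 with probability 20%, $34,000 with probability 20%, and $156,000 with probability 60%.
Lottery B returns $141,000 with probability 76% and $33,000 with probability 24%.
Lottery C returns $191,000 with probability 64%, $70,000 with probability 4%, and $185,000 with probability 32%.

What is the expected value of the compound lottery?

EV(A) = 0.2 × 36000 + 0.2 × 34000 + 0.6 × 156000 = 7200 + 6800 + 93600 = 107600
EV(B) = 0.76 × 141000 + 0.24 × 33000 = 107160 + 7920 = 115080
EV(C) = 0.64 × 191000 + 0.04 × 70000 + 0.32 × 185000 = 122240 + 2800 + 59200 = 184240
Overall = 0.05 × 107600 + 0.25 × 115080 + 0.7 × 184240 = 5380 + 28770 + 128968 = 163118

$163,118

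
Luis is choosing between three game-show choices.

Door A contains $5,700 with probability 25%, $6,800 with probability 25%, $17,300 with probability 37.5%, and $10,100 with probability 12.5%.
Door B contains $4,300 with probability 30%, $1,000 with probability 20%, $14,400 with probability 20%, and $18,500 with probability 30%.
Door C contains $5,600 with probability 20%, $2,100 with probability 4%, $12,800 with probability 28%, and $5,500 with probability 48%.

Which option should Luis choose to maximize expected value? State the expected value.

Door A = 0.25 × 5700 + 0.25 × 6800 + 0.375 × 17300 + 0.125 × 10100 = 1425 + 1700 + 6487.5 + 1262.5 = 10875
Door B = 0.3 × 4300 + 0.2 × 1000 + 0.2 × 14400 + 0.3 × 18500 = 1290 + 200 + 2880 + 5550 = 9920
Door C = 0.2 × 5600 + 0.04 × 2100 + 0.28 × 12800 + 0.48 × 5500 = 1120 + 84 + 3584 + 2640 = 7428

Door A ($10,875)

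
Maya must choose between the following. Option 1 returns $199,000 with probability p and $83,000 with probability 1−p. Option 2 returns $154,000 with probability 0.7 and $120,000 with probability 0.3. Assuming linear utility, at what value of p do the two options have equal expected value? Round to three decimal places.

p = 0.524

EV(Option 2) = 0.7 × 154000 + 0.3 × 120000 = 107800 + 36000 = 143800
p·199000 + (1−p)·83000 = 143800
116000p + 83000 = 143800
p = (143800 − 83000) / 116000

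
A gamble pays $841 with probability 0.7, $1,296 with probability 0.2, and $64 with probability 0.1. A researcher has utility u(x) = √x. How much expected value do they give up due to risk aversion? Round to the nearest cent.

E[u] = 0.7·√841 + 0.2·√1296 + 0.1·√64 = 0.7·29 + 0.2·36 + 0.1·8 = 28.3
CE = (28.3)² = 800.89
Risk premium = EV − CE = 854.3 − 800.89 = 53.41

$53.41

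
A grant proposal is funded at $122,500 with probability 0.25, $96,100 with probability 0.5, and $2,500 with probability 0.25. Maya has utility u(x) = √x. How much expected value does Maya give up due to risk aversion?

$14,275

E[u] = 0.25·√122500 + 0.5·√96100 + 0.25·√2500 = 0.25·350 + 0.5·310 + 0.25·50 = 255
CE = (255)² = 65025
Risk premium = EV − CE = 79300 − 65025 = 14275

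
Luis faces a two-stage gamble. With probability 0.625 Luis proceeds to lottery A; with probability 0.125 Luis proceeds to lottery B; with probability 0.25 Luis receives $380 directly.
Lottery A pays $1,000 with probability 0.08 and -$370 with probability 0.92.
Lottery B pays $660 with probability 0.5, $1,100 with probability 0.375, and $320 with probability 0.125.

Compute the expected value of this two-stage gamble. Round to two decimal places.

$30.06

EV(A) = 0.08 × 1000 + 0.92 × (-370) = 80 − 340.4 = -260.4
EV(B) = 0.5 × 660 + 0.375 × 1100 + 0.125 × 320 = 330 + 412.5 + 40 = 782.5
Branch C: 380 (certain)
Overall = 0.625 × (-260.4) + 0.125 × 782.5 + 0.25 × 380 = -162.75 + 97.8125 + 95 = 30.0625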